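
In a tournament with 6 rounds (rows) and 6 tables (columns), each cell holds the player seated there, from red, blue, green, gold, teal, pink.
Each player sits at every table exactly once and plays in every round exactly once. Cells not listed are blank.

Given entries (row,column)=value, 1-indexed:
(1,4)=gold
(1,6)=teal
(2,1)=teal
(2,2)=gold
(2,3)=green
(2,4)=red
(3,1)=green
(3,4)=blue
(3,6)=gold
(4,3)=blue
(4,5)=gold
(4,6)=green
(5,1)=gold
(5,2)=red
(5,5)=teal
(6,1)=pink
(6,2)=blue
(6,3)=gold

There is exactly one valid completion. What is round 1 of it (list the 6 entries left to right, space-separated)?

Round 4, table 1: round 4 has {blue, green, gold} and table 1 has {green, gold, teal, pink}, leaving only red.
Round 1, table 1: round 1 has {gold, teal} and table 1 has {red, green, gold, teal, pink}, leaving only blue.
Round 5, table 3: round 5 has {red, gold, teal} and table 3 has {blue, green, gold}, leaving only pink.
Round 1, table 3: round 1 has {blue, gold, teal} and table 3 has {blue, green, gold, pink}, leaving only red.
Round 3, table 3: round 3 has {blue, green, gold} and table 3 has {red, blue, green, gold, pink}, leaving only teal.
Round 3, table 2: round 3 has {blue, green, gold, teal} and table 2 has {red, blue, gold}, leaving only pink.
Round 1, table 2: round 1 has {red, blue, gold, teal} and table 2 has {red, blue, gold, pink}, leaving only green.
Round 1, table 5: round 1 has {red, blue, green, gold, teal} and table 5 has {gold, teal}, leaving only pink.
So round 1 reads: blue green red gold pink teal.

blue green red gold pink teal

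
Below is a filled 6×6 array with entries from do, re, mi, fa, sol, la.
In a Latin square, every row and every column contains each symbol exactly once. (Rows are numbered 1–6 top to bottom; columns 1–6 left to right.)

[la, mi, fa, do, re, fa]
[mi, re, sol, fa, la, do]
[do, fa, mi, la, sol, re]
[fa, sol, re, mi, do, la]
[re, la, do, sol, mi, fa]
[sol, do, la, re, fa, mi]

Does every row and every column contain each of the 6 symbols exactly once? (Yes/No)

No

Row 1 contains fa twice (at columns 3 and 6), so it is not a permutation.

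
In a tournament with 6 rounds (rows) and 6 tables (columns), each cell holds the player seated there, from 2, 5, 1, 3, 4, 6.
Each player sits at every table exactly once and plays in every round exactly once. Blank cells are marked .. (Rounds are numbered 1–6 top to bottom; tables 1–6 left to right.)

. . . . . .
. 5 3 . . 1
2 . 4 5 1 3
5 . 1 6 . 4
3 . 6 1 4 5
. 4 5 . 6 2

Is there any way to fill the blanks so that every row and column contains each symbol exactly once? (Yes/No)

No

Round 1, table 3: round 1 has {} and table 3 has {5, 1, 3, 4, 6}, so it must be 2.
Round 1, table 6: round 1 has {2} and table 6 has {2, 5, 1, 3, 4}, so it must be 6.
Round 2, table 5: round 2 has {5, 1, 3} and table 5 has {1, 4, 6}, so it must be 2.
Round 2, table 4: round 2 has {2, 5, 1, 3} and table 4 has {5, 1, 6}, so it must be 4.
Round 1, table 4: round 1 has {2, 6} and table 4 has {5, 1, 4, 6}, so it must be 3.
Now round 6, table 4: round 6 together with table 4 already contain {2, 5, 1, 3, 4, 6} — every symbol — so nothing can go there. The grid has no valid completion.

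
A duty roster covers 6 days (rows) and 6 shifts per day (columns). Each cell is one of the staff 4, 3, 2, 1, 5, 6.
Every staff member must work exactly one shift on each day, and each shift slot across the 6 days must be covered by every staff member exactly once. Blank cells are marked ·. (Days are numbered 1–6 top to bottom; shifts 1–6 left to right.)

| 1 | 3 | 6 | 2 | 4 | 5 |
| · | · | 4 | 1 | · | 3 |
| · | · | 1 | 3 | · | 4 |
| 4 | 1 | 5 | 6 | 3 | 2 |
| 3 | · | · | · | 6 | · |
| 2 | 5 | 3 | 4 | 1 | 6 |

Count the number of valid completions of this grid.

2

Day 2, shift 1: eliminating its day and shift leaves {5, 6}.
Day 2, shift 2: eliminating its day and shift leaves {2, 6}.
Day 2, shift 5: eliminating its day and shift leaves {2, 5}.
Day 3, shift 1: eliminating its day and shift leaves {5, 6}.
Day 3, shift 2: eliminating its day and shift leaves {2, 6}.
Day 3, shift 5: eliminating its day and shift leaves {2, 5}.
Day 5, shift 2: eliminating its day and shift leaves {4, 2}.
Day 5, shift 3: eliminating its day and shift leaves {2}.
Day 5, shift 4: eliminating its day and shift leaves {5}.
Day 5, shift 6: eliminating its day and shift leaves {1}.
Enumerating the assignments across these blanks that avoid any day or shift repeat gives 2 completions.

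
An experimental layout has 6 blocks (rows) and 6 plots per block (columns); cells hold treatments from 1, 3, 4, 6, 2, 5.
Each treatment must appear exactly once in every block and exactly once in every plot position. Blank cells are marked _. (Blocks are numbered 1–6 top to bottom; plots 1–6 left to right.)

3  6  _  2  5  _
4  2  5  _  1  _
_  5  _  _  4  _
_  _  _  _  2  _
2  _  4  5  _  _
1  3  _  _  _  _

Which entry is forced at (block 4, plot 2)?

Block 1, plot 3: block 1 has {3, 6, 2, 5} and plot 3 has {4, 5}, leaving only 1.
Block 1, plot 6: block 1 has {1, 3, 6, 2, 5} and plot 6 has {}, leaving only 4.
Block 3, plot 1: block 3 has {4, 5} and plot 1 has {1, 3, 4, 2}, leaving only 6.
Block 4, plot 1: block 4 has {2} and plot 1 has {1, 3, 4, 6, 2}, leaving only 5.
Block 5, plot 2: block 5 has {4, 2, 5} and plot 2 has {3, 6, 2, 5}, leaving only 1.
Block 4 already has {2, 5} and plot 2 already has {1, 3, 6, 2, 5}, so block 4, plot 2 must be 4.

4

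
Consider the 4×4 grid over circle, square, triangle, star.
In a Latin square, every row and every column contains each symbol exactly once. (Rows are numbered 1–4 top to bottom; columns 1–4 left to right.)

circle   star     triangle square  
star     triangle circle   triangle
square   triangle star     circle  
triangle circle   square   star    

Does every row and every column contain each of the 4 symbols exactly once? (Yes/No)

No

Row 2 contains triangle twice (at columns 2 and 4), so it is not a permutation.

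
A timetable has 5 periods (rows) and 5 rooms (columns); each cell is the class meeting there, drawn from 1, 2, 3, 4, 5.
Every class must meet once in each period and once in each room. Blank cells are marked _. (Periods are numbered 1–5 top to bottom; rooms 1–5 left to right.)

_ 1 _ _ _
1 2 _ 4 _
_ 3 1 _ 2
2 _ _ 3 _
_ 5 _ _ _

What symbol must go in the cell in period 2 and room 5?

Period 3, room 4: period 3 has {1, 2, 3} and room 4 has {3, 4}, leaving only 5.
Period 1, room 4: period 1 has {1} and room 4 has {3, 4, 5}, leaving only 2.
Period 3, room 1: period 3 has {1, 2, 3, 5} and room 1 has {1, 2}, leaving only 4.
Period 4, room 2: period 4 has {2, 3} and room 2 has {1, 2, 3, 5}, leaving only 4.
Period 4, room 3: period 4 has {2, 3, 4} and room 3 has {1}, leaving only 5.
Period 2, room 3: period 2 has {1, 2, 4} and room 3 has {1, 5}, leaving only 3.
Period 2 already has {1, 2, 3, 4} and room 5 already has {2}, so period 2, room 5 must be 5.

5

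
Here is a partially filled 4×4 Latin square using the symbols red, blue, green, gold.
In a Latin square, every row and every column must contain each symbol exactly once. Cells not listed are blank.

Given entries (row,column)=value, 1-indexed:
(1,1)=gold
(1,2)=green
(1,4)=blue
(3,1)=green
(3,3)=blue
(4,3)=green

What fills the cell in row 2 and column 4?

Row 1, column 3: row 1 has {blue, green, gold} and column 3 has {blue, green}, leaving only red.
Row 2, column 3: row 2 has {} and column 3 has {red, blue, green}, leaving only gold.
Row 2, column 4 is narrowed to {red, green}.
If it were red, then row 2, column 2 would be left with no valid symbol.
So row 2, column 4 must be green.

green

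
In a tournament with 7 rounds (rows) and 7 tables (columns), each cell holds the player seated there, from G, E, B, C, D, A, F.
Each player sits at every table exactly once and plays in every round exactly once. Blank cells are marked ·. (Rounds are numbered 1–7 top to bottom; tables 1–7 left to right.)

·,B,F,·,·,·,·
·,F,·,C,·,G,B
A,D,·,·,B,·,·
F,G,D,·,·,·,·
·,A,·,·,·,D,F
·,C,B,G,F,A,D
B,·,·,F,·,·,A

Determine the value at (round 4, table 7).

Round 3, table 4: round 3 has {B, D, A} and table 4 has {G, C, F}, leaving only E.
Round 5, table 4: round 5 has {D, A, F} and table 4 has {G, E, C, F}, leaving only B.
Round 4, table 4: round 4 has {G, D, F} and table 4 has {G, E, B, C, F}, leaving only A.
Round 1, table 4: round 1 has {B, F} and table 4 has {G, E, B, C, A, F}, leaving only D.
Round 6, table 1: round 6 has {G, B, C, D, A, F} and table 1 has {B, A, F}, leaving only E.
Round 2, table 1: round 2 has {G, B, C, F} and table 1 has {E, B, A, F}, leaving only D.
Round 7, table 2: round 7 has {B, A, F} and table 2 has {G, B, C, D, A, F}, leaving only E.
Round 7, table 6: round 7 has {E, B, A, F} and table 6 has {G, D, A}, leaving only C.
Round 1, table 6: round 1 has {B, D, F} and table 6 has {G, C, D, A}, leaving only E.
Round 3, table 6: round 3 has {E, B, D, A} and table 6 has {G, E, C, D, A}, leaving only F.
Round 4, table 6: round 4 has {G, D, A, F} and table 6 has {G, E, C, D, A, F}, leaving only B.
Round 7, table 3: round 7 has {E, B, C, A, F} and table 3 has {B, D, F}, leaving only G.
Round 3, table 3: round 3 has {E, B, D, A, F} and table 3 has {G, B, D, F}, leaving only C.
Round 3, table 7: round 3 has {E, B, C, D, A, F} and table 7 has {B, D, A, F}, leaving only G.
Round 1, table 7: round 1 has {E, B, D, F} and table 7 has {G, B, D, A, F}, leaving only C.
Round 4 already has {G, B, D, A, F} and table 7 already has {G, B, C, D, A, F}, so round 4, table 7 must be E.

E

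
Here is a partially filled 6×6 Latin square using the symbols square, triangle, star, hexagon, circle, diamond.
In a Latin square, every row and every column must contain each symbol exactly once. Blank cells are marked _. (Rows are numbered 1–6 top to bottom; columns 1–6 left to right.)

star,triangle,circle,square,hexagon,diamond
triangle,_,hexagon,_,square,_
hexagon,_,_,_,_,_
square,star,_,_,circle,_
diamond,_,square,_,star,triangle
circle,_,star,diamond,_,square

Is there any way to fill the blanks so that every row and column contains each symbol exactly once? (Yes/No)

Yes

No row or column among the givens repeats a symbol, and propagating forced cells runs into no contradiction.
One valid completion exists (for instance, star triangle circle square hexagon diamond / triangle diamond hexagon circle square star / hexagon square triangle star diamond circle / square star diamond triangle circle hexagon / diamond circle square hexagon star triangle / circle hexagon star diamond triangle square).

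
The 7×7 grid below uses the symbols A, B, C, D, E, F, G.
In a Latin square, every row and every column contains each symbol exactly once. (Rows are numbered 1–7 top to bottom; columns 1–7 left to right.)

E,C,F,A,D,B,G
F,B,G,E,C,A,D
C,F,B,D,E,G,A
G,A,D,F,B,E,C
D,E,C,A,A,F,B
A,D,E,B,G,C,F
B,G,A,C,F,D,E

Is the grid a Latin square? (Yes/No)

No

Row 5 contains A twice (at columns 4 and 5), so it is not a permutation.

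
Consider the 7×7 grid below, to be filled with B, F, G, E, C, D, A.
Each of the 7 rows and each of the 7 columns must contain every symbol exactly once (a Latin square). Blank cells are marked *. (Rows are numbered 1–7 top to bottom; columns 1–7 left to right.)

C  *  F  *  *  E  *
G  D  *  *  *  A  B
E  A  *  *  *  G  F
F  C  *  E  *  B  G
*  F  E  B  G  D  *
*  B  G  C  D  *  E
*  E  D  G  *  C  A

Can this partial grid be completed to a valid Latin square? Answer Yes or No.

Row 1, column 2: row 1 has {F, E, C} and column 2 has {B, F, E, C, D, A}, so it must be G.
Row 1, column 7: row 1 has {F, G, E, C} and column 7 has {B, F, G, E, A}, so it must be D.
Row 1, column 4: row 1 has {F, G, E, C, D} and column 4 has {B, G, E, C}, so it must be A.
Row 1, column 5: row 1 has {F, G, E, C, D, A} and column 5 has {G, D}, so it must be B.
Row 2, column 3: row 2 has {B, G, D, A} and column 3 has {F, G, E, D}, so it must be C.
Row 2, column 4: row 2 has {B, G, C, D, A} and column 4 has {B, G, E, C, A}, so it must be F.
Row 2, column 5: row 2 has {B, F, G, C, D, A} and column 5 has {B, G, D}, so it must be E.
Row 3, column 3: row 3 has {F, G, E, A} and column 3 has {F, G, E, C, D}, so it must be B.
Row 3, column 4: row 3 has {B, F, G, E, A} and column 4 has {B, F, G, E, C, A}, so it must be D.
Row 3, column 5: row 3 has {B, F, G, E, D, A} and column 5 has {B, G, E, D}, so it must be C.
Row 4, column 3: row 4 has {B, F, G, E, C} and column 3 has {B, F, G, E, C, D}, so it must be A.
Now row 4, column 5: row 4 together with column 5 already contain {B, F, G, E, C, D, A} — every symbol — so nothing can go there. The grid has no valid completion.

No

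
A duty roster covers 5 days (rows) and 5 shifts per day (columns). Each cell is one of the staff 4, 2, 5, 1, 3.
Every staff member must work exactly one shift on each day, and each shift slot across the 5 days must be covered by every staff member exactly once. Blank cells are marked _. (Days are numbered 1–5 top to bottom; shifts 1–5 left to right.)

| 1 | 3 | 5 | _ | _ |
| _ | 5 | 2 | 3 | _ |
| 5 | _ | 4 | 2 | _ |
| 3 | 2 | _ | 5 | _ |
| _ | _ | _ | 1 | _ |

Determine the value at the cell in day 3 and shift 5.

Day 1, shift 4: day 1 has {5, 1, 3} and shift 4 has {2, 5, 1, 3}, leaving only 4.
Day 1, shift 5: day 1 has {4, 5, 1, 3} and shift 5 has {}, leaving only 2.
Day 2, shift 1: day 2 has {2, 5, 3} and shift 1 has {5, 1, 3}, leaving only 4.
Day 2, shift 5: day 2 has {4, 2, 5, 3} and shift 5 has {2}, leaving only 1.
Day 3 already has {4, 2, 5} and shift 5 already has {2, 1}, so day 3, shift 5 must be 3.

3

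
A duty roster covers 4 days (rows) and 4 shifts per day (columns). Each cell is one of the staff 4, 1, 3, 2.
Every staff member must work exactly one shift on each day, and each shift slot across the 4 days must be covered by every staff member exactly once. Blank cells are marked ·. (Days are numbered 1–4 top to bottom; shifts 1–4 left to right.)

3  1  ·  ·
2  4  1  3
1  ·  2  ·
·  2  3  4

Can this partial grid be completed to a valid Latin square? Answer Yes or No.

No

Day 3, shift 4: day 3 together with shift 4 already contain {4, 1, 3, 2} — every symbol — so nothing can go there. The grid has no valid completion.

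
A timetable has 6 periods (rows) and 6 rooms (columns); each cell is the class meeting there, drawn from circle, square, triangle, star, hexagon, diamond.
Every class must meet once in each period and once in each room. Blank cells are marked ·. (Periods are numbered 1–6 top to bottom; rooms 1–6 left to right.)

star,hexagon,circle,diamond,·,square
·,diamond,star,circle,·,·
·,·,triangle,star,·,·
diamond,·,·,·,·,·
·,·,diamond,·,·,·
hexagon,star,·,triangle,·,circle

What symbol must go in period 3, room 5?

Period 1, room 5: period 1 has {circle, square, star, hexagon, diamond} and room 5 has {}, leaving only triangle.
Period 6, room 3: period 6 has {circle, triangle, star, hexagon} and room 3 has {circle, triangle, star, diamond}, leaving only square.
Period 4, room 3: period 4 has {diamond} and room 3 has {circle, square, triangle, star, diamond}, leaving only hexagon.
Period 4, room 4: period 4 has {hexagon, diamond} and room 4 has {circle, triangle, star, diamond}, leaving only square.
Period 5, room 4: period 5 has {diamond} and room 4 has {circle, square, triangle, star, diamond}, leaving only hexagon.
Period 6, room 5: period 6 has {circle, square, triangle, star, hexagon} and room 5 has {triangle}, leaving only diamond.
Period 3, room 5 is narrowed to {circle, square, hexagon}.
If it were circle, then period 3, room 2 would be left with no valid symbol.
If it were square, then period 3, room 2 would be left with no valid symbol.
So period 3, room 5 must be hexagon.

hexagon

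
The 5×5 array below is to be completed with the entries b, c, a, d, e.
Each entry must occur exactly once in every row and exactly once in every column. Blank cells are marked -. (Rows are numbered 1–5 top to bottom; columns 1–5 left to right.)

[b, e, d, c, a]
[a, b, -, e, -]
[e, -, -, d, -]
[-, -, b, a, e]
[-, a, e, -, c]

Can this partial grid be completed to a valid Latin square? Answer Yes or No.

No row or column among the givens repeats a symbol, and propagating forced cells runs into no contradiction.
One valid completion exists (for instance, b e d c a / a b c e d / e c a d b / c d b a e / d a e b c).

Yes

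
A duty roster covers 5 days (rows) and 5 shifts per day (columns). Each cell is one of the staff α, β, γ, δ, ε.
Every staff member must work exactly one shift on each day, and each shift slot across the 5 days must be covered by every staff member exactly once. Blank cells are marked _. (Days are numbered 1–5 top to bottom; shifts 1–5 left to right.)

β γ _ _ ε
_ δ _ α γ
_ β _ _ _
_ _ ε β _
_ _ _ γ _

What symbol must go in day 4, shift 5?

Day 1, shift 4: day 1 has {β, γ, ε} and shift 4 has {α, β, γ}, leaving only δ.
Day 1, shift 3: day 1 has {β, γ, δ, ε} and shift 3 has {ε}, leaving only α.
Day 2, shift 1: day 2 has {α, γ, δ} and shift 1 has {β}, leaving only ε.
Day 2, shift 3: day 2 has {α, γ, δ, ε} and shift 3 has {α, ε}, leaving only β.
Day 3, shift 4: day 3 has {β} and shift 4 has {α, β, γ, δ}, leaving only ε.
Day 4, shift 2: day 4 has {β, ε} and shift 2 has {β, γ, δ}, leaving only α.
Day 4 already has {α, β, ε} and shift 5 already has {γ, ε}, so day 4, shift 5 must be δ.

δ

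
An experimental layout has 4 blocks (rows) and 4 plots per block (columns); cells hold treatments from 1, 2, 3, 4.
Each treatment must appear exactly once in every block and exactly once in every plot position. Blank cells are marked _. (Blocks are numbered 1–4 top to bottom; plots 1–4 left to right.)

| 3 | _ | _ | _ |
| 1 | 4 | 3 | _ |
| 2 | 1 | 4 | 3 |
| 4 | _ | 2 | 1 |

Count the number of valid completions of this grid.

Block 1, plot 2: eliminating its block and plot leaves {2}.
Block 1, plot 3: eliminating its block and plot leaves {1}.
Block 1, plot 4: eliminating its block and plot leaves {2, 4}.
Block 2, plot 4: eliminating its block and plot leaves {2}.
Block 4, plot 2: eliminating its block and plot leaves {3}.
Only one assignment across all blanks avoids any block or plot repeat, giving 1 completion.

1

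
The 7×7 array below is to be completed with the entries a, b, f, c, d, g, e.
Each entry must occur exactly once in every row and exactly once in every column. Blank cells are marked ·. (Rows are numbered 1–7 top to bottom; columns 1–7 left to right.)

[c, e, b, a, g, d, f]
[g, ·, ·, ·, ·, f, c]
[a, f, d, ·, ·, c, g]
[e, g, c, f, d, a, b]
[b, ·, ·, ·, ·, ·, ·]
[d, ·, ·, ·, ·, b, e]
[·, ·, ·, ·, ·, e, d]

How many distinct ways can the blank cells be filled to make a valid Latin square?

Row 2, column 2: eliminating its row and column leaves {a, b, d}.
Row 2, column 3: eliminating its row and column leaves {a, e}.
Row 2, column 4: eliminating its row and column leaves {b, d, e}.
Row 2, column 5: eliminating its row and column leaves {a, b, e}.
Row 3, column 4: eliminating its row and column leaves {b, e}.
Row 3, column 5: eliminating its row and column leaves {b, e}.
Row 5, column 2: eliminating its row and column leaves {a, c, d}.
Row 5, column 3: eliminating its row and column leaves {a, f, g, e}.
Row 5, column 4: eliminating its row and column leaves {c, d, g, e}.
Row 5, column 5: eliminating its row and column leaves {a, f, c, e}.
Row 5, column 6: eliminating its row and column leaves {g}.
Row 5, column 7: eliminating its row and column leaves {a}.
Row 6, column 2: eliminating its row and column leaves {a, c}.
Row 6, column 3: eliminating its row and column leaves {a, f, g}.
Row 6, column 4: eliminating its row and column leaves {c, g}.
Row 6, column 5: eliminating its row and column leaves {a, f, c}.
Row 7, column 1: eliminating its row and column leaves {f}.
Row 7, column 2: eliminating its row and column leaves {a, b, c}.
Row 7, column 3: eliminating its row and column leaves {a, f, g}.
Row 7, column 4: eliminating its row and column leaves {b, c, g}.
Row 7, column 5: eliminating its row and column leaves {a, b, f, c}.
Enumerating the assignments across these blanks that avoid any row or column repeat gives 9 completions.

9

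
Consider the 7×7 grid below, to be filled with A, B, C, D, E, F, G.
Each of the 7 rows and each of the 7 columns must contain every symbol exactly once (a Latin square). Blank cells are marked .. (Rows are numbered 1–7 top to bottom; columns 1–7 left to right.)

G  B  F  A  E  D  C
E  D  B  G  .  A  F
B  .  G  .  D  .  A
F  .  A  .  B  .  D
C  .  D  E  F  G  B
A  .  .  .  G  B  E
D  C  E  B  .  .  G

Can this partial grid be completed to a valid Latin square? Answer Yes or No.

No row or column among the givens repeats a symbol, and propagating forced cells runs into no contradiction.
One valid completion exists (for instance, G B F A E D C / E D B G C A F / B E G F D C A / F G A C B E D / C A D E F G B / A F C D G B E / D C E B A F G).

Yes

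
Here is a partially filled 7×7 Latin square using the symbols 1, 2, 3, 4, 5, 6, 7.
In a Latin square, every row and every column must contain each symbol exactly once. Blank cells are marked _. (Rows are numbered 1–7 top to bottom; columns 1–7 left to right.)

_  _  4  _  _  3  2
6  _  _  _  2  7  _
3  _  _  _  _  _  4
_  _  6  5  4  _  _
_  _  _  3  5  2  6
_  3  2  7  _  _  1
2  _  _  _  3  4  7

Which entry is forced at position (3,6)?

Row 4, column 6: row 4 has {4, 5, 6} and column 6 has {2, 3, 4, 7}, leaving only 1.
Row 4, column 1: row 4 has {1, 4, 5, 6} and column 1 has {2, 3, 6}, leaving only 7.
Row 4, column 2: row 4 has {1, 4, 5, 6, 7} and column 2 has {3}, leaving only 2.
Row 4, column 7: row 4 has {1, 2, 4, 5, 6, 7} and column 7 has {1, 2, 4, 6, 7}, leaving only 3.
Row 2, column 7: row 2 has {2, 6, 7} and column 7 has {1, 2, 3, 4, 6, 7}, leaving only 5.
Row 6, column 5: row 6 has {1, 2, 3, 7} and column 5 has {2, 3, 4, 5}, leaving only 6.
Row 6, column 6: row 6 has {1, 2, 3, 6, 7} and column 6 has {1, 2, 3, 4, 7}, leaving only 5.
Row 3 already has {3, 4} and column 6 already has {1, 2, 3, 4, 5, 7}, so row 3, column 6 must be 6.

6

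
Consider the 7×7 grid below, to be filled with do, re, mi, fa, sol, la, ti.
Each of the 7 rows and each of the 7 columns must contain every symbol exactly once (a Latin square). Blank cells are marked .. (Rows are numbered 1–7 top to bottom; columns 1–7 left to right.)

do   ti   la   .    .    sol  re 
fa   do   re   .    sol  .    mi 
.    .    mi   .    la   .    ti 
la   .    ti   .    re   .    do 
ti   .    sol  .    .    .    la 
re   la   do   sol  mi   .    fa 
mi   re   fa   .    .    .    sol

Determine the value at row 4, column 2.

sol

Row 1, column 5: row 1 has {do, re, sol, la, ti} and column 5 has {re, mi, sol, la}, leaving only fa.
Row 1, column 4: row 1 has {do, re, fa, sol, la, ti} and column 4 has {sol}, leaving only mi.
Row 3, column 1: row 3 has {mi, la, ti} and column 1 has {do, re, mi, fa, la, ti}, leaving only sol.
Row 3, column 2: row 3 has {mi, sol, la, ti} and column 2 has {do, re, la, ti}, leaving only fa.
Row 4, column 4: row 4 has {do, re, la, ti} and column 4 has {mi, sol}, leaving only fa.
Row 4, column 6: row 4 has {do, re, fa, la, ti} and column 6 has {sol}, leaving only mi.
Row 4 already has {do, re, mi, fa, la, ti} and column 2 already has {do, re, fa, la, ti}, so row 4, column 2 must be sol.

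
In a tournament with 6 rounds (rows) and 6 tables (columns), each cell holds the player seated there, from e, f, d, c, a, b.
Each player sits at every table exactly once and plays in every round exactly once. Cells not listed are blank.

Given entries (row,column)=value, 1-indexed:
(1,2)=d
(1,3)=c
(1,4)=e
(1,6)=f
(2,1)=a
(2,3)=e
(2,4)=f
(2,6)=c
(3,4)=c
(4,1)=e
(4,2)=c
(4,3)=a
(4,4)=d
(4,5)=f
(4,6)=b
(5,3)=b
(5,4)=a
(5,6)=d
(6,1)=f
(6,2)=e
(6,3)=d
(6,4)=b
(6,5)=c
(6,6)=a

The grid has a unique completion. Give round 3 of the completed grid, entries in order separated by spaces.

Round 3, table 3: round 3 has {c} and table 3 has {e, d, c, a, b}, leaving only f.
Round 3, table 6: round 3 has {f, c} and table 6 has {f, d, c, a, b}, leaving only e.
Round 1, table 1: round 1 has {e, f, d, c} and table 1 has {e, f, a}, leaving only b.
Round 3, table 1: round 3 has {e, f, c} and table 1 has {e, f, a, b}, leaving only d.
Round 1, table 5: round 1 has {e, f, d, c, b} and table 5 has {f, c}, leaving only a.
Round 3, table 5: round 3 has {e, f, d, c} and table 5 has {f, c, a}, leaving only b.
Round 3, table 2: round 3 has {e, f, d, c, b} and table 2 has {e, d, c}, leaving only a.
So round 3 reads: d a f c b e.

d a f c b e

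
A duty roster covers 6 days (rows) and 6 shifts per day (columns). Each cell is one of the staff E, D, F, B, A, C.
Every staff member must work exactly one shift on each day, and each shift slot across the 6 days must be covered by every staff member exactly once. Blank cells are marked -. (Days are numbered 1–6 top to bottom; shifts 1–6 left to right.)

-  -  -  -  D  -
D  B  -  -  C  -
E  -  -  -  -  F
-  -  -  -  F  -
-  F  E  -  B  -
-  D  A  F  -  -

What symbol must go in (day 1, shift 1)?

Day 2, shift 3: day 2 has {D, B, C} and shift 3 has {E, A}, leaving only F.
Day 3, shift 5: day 3 has {E, F} and shift 5 has {D, F, B, C}, leaving only A.
Day 3, shift 2: day 3 has {E, F, A} and shift 2 has {D, F, B}, leaving only C.
Day 6, shift 5: day 6 has {D, F, A} and shift 5 has {D, F, B, A, C}, leaving only E.
Day 1, shift 1 is narrowed to {F, B, A, C}.
If it were B, then day 5, shift 1 would be left with no valid symbol.
If it were A, then day 6, shift 1 would be left with no valid symbol.
If it were C, then day 6, shift 1 would be left with no valid symbol.
So day 1, shift 1 must be F.

F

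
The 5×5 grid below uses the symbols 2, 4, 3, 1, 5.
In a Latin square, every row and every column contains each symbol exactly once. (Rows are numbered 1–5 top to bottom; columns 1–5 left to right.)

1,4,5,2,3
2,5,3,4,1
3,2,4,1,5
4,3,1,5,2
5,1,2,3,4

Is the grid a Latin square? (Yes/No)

Yes

Each row is a permutation of the 5 symbols, and so is each column.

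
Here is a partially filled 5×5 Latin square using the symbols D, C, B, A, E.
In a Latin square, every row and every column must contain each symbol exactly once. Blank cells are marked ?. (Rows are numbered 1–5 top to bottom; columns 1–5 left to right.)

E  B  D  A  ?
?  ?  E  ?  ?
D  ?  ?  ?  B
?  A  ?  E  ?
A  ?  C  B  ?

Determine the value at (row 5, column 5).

E

Row 1, column 5: row 1 has {D, B, A, E} and column 5 has {B}, leaving only C.
Row 3, column 3: row 3 has {D, B} and column 3 has {D, C, E}, leaving only A.
Row 3, column 4: row 3 has {D, B, A} and column 4 has {B, A, E}, leaving only C.
Row 2, column 4: row 2 has {E} and column 4 has {C, B, A, E}, leaving only D.
Row 2, column 2: row 2 has {D, E} and column 2 has {B, A}, leaving only C.
Row 2, column 1: row 2 has {D, C, E} and column 1 has {D, A, E}, leaving only B.
Row 2, column 5: row 2 has {D, C, B, E} and column 5 has {C, B}, leaving only A.
Row 3, column 2: row 3 has {D, C, B, A} and column 2 has {C, B, A}, leaving only E.
Row 4, column 1: row 4 has {A, E} and column 1 has {D, B, A, E}, leaving only C.
Row 4, column 3: row 4 has {C, A, E} and column 3 has {D, C, A, E}, leaving only B.
Row 4, column 5: row 4 has {C, B, A, E} and column 5 has {C, B, A}, leaving only D.
Row 5 already has {C, B, A} and column 5 already has {D, C, B, A}, so row 5, column 5 must be E.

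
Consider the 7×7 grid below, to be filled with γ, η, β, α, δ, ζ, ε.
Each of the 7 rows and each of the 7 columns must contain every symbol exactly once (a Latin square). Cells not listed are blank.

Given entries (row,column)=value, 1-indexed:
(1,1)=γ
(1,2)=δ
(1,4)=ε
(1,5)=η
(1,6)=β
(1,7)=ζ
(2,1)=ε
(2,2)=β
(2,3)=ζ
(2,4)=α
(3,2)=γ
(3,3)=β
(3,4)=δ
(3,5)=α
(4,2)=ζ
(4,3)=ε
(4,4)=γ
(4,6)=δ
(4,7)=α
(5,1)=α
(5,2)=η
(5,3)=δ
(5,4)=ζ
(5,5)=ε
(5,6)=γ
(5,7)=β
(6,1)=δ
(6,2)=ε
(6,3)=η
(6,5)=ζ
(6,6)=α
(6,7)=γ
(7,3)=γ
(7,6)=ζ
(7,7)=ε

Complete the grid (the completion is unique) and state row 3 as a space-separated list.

ζ γ β δ α ε η

Row 3, column 7: row 3 has {γ, β, α, δ} and column 7 has {γ, β, α, ζ, ε}, leaving only η.
Row 3, column 1: row 3 has {γ, η, β, α, δ} and column 1 has {γ, α, δ, ε}, leaving only ζ.
Row 3, column 6: row 3 has {γ, η, β, α, δ, ζ} and column 6 has {γ, β, α, δ, ζ}, leaving only ε.
So row 3 reads: ζ γ β δ α ε η.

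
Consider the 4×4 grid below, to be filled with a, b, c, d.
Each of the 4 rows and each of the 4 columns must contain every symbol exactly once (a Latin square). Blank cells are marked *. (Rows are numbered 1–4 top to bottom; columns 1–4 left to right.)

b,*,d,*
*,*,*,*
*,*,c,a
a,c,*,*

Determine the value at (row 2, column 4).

Row 1, column 2: row 1 has {b, d} and column 2 has {c}, leaving only a.
Row 1, column 4: row 1 has {a, b, d} and column 4 has {a}, leaving only c.
Row 3, column 1: row 3 has {a, c} and column 1 has {a, b}, leaving only d.
Row 2, column 1: row 2 has {} and column 1 has {a, b, d}, leaving only c.
Row 3, column 2: row 3 has {a, c, d} and column 2 has {a, c}, leaving only b.
Row 2, column 2: row 2 has {c} and column 2 has {a, b, c}, leaving only d.
Row 2 already has {c, d} and column 4 already has {a, c}, so row 2, column 4 must be b.

b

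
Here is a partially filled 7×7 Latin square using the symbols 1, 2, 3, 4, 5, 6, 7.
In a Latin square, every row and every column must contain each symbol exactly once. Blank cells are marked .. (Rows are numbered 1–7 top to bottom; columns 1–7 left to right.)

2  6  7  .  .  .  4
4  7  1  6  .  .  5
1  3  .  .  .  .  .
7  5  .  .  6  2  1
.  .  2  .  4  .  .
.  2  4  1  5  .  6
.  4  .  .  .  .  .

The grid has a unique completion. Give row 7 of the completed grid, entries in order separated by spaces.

6 4 5 2 3 1 7

Row 2, column 6: row 2 has {1, 4, 5, 6, 7} and column 6 has {2}, leaving only 3.
Row 2, column 5: row 2 has {1, 3, 4, 5, 6, 7} and column 5 has {4, 5, 6}, leaving only 2.
Row 3, column 5: row 3 has {1, 3} and column 5 has {2, 4, 5, 6}, leaving only 7.
Row 3, column 7: row 3 has {1, 3, 7} and column 7 has {1, 4, 5, 6}, leaving only 2.
Row 4, column 3: row 4 has {1, 2, 5, 6, 7} and column 3 has {1, 2, 4, 7}, leaving only 3.
Row 4, column 4: row 4 has {1, 2, 3, 5, 6, 7} and column 4 has {1, 6}, leaving only 4.
Row 3, column 4: row 3 has {1, 2, 3, 7} and column 4 has {1, 4, 6}, leaving only 5.
Row 1, column 4: row 1 has {2, 4, 6, 7} and column 4 has {1, 4, 5, 6}, leaving only 3.
Row 1, column 5: row 1 has {2, 3, 4, 6, 7} and column 5 has {2, 4, 5, 6, 7}, leaving only 1.
Row 7, column 5: row 7 has {4} and column 5 has {1, 2, 4, 5, 6, 7}, leaving only 3.
Row 7, column 7: row 7 has {3, 4} and column 7 has {1, 2, 4, 5, 6}, leaving only 7.
Row 7, column 4: row 7 has {3, 4, 7} and column 4 has {1, 3, 4, 5, 6}, leaving only 2.
Row 1, column 6: row 1 has {1, 2, 3, 4, 6, 7} and column 6 has {2, 3}, leaving only 5.
Row 3, column 3: row 3 has {1, 2, 3, 5, 7} and column 3 has {1, 2, 3, 4, 7}, leaving only 6.
Row 7, column 3: row 7 has {2, 3, 4, 7} and column 3 has {1, 2, 3, 4, 6, 7}, leaving only 5.
Row 7, column 1: row 7 has {2, 3, 4, 5, 7} and column 1 has {1, 2, 4, 7}, leaving only 6.
Row 7, column 6: row 7 has {2, 3, 4, 5, 6, 7} and column 6 has {2, 3, 5}, leaving only 1.
So row 7 reads: 6 4 5 2 3 1 7.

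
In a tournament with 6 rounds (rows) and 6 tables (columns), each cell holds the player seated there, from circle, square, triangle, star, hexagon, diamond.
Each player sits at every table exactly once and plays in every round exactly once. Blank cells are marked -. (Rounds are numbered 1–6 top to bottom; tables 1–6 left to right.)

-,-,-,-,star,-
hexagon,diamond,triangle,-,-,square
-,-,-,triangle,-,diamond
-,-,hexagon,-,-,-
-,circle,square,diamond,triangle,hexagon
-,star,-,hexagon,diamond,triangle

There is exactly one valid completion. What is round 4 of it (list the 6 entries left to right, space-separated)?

diamond triangle hexagon circle square star

Round 1, table 6: round 1 has {star} and table 6 has {square, triangle, hexagon, diamond}, leaving only circle.
Round 4, table 6: round 4 has {hexagon} and table 6 has {circle, square, triangle, hexagon, diamond}, leaving only star.
Round 1, table 3: round 1 has {circle, star} and table 3 has {square, triangle, hexagon}, leaving only diamond.
Round 1, table 4: round 1 has {circle, star, diamond} and table 4 has {triangle, hexagon, diamond}, leaving only square.
Round 4, table 4: round 4 has {star, hexagon} and table 4 has {square, triangle, hexagon, diamond}, leaving only circle.
Round 4, table 5: round 4 has {circle, star, hexagon} and table 5 has {triangle, star, diamond}, leaving only square.
Round 4, table 2: round 4 has {circle, square, star, hexagon} and table 2 has {circle, star, diamond}, leaving only triangle.
Round 4, table 1: round 4 has {circle, square, triangle, star, hexagon} and table 1 has {hexagon}, leaving only diamond.
So round 4 reads: diamond triangle hexagon circle square star.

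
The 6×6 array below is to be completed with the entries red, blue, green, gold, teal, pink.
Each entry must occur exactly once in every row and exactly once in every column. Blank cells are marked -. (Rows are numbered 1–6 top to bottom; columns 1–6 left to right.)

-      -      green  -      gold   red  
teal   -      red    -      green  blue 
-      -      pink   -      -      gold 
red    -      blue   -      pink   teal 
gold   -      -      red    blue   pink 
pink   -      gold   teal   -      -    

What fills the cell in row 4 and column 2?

Row 1, column 1: row 1 has {red, green, gold} and column 1 has {red, gold, teal, pink}, leaving only blue.
Row 1, column 4: row 1 has {red, blue, green, gold} and column 4 has {red, teal}, leaving only pink.
Row 1, column 2: row 1 has {red, blue, green, gold, pink} and column 2 has {}, leaving only teal.
Row 2, column 4: row 2 has {red, blue, green, teal} and column 4 has {red, teal, pink}, leaving only gold.
Row 2, column 2: row 2 has {red, blue, green, gold, teal} and column 2 has {teal}, leaving only pink.
Row 3, column 1: row 3 has {gold, pink} and column 1 has {red, blue, gold, teal, pink}, leaving only green.
Row 3, column 4: row 3 has {green, gold, pink} and column 4 has {red, gold, teal, pink}, leaving only blue.
Row 3, column 2: row 3 has {blue, green, gold, pink} and column 2 has {teal, pink}, leaving only red.
Row 3, column 5: row 3 has {red, blue, green, gold, pink} and column 5 has {blue, green, gold, pink}, leaving only teal.
Row 4, column 4: row 4 has {red, blue, teal, pink} and column 4 has {red, blue, gold, teal, pink}, leaving only green.
Row 4 already has {red, blue, green, teal, pink} and column 2 already has {red, teal, pink}, so row 4, column 2 must be gold.

gold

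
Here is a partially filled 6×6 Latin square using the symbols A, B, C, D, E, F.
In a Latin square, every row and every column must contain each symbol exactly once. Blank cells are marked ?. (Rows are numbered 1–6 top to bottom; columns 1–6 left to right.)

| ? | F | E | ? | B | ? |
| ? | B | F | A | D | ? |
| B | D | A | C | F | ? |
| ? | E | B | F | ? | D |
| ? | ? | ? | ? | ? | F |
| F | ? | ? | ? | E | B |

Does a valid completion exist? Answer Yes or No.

Row 1, column 4: row 1 has {B, E, F} and column 4 has {A, C, F}, so it must be D.
Now row 6, column 4: row 6 together with column 4 already contain {A, B, C, D, E, F} — every symbol — so nothing can go there. The grid has no valid completion.

No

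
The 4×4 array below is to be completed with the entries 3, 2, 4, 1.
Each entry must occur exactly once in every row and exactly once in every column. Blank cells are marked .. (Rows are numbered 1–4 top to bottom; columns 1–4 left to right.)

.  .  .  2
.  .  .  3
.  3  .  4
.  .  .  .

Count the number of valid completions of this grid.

Row 1, column 1: eliminating its row and column leaves {3, 4, 1}.
Row 1, column 2: eliminating its row and column leaves {4, 1}.
Row 1, column 3: eliminating its row and column leaves {3, 4, 1}.
Row 2, column 1: eliminating its row and column leaves {2, 4, 1}.
Row 2, column 2: eliminating its row and column leaves {2, 4, 1}.
Row 2, column 3: eliminating its row and column leaves {2, 4, 1}.
Row 3, column 1: eliminating its row and column leaves {2, 1}.
Row 3, column 3: eliminating its row and column leaves {2, 1}.
Row 4, column 1: eliminating its row and column leaves {3, 2, 4, 1}.
Row 4, column 2: eliminating its row and column leaves {2, 4, 1}.
Row 4, column 3: eliminating its row and column leaves {3, 2, 4, 1}.
Row 4, column 4: eliminating its row and column leaves {1}.
Enumerating the assignments across these blanks that avoid any row or column repeat gives 8 completions.

8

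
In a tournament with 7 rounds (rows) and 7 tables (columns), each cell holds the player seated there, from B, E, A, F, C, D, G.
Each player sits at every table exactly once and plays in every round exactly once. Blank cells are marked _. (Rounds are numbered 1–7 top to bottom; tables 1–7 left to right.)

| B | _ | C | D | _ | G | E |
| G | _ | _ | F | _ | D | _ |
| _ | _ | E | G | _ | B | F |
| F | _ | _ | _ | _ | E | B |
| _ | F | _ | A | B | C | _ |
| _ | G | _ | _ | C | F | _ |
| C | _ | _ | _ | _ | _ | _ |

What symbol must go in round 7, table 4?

Round 1, table 2: round 1 has {B, E, C, D, G} and table 2 has {F, G}, leaving only A.
Round 1, table 5: round 1 has {B, E, A, C, D, G} and table 5 has {B, C}, leaving only F.
Round 4, table 4: round 4 has {B, E, F} and table 4 has {A, F, D, G}, leaving only C.
Round 4, table 2: round 4 has {B, E, F, C} and table 2 has {A, F, G}, leaving only D.
Round 3, table 2: round 3 has {B, E, F, G} and table 2 has {A, F, D, G}, leaving only C.
Round 7, table 6: round 7 has {C} and table 6 has {B, E, F, C, D, G}, leaving only A.
Round 7, table 4 is narrowed to {B, E}.
If it were E, then round 7, table 5 would be left with no valid symbol.
So round 7, table 4 must be B.

B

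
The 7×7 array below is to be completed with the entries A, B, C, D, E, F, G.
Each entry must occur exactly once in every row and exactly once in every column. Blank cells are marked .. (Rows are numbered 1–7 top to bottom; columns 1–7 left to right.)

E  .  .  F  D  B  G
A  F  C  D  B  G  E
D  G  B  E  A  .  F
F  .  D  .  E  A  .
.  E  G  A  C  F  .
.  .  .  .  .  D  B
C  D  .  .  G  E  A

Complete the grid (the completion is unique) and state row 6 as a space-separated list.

Row 6, column 1: row 6 has {B, D} and column 1 has {A, C, D, E, F}, leaving only G.
Row 6, column 4: row 6 has {B, D, G} and column 4 has {A, D, E, F}, leaving only C.
Row 6, column 2: row 6 has {B, C, D, G} and column 2 has {D, E, F, G}, leaving only A.
Row 6, column 5: row 6 has {A, B, C, D, G} and column 5 has {A, B, C, D, E, G}, leaving only F.
Row 6, column 3: row 6 has {A, B, C, D, F, G} and column 3 has {B, C, D, G}, leaving only E.
So row 6 reads: G A E C F D B.

G A E C F D B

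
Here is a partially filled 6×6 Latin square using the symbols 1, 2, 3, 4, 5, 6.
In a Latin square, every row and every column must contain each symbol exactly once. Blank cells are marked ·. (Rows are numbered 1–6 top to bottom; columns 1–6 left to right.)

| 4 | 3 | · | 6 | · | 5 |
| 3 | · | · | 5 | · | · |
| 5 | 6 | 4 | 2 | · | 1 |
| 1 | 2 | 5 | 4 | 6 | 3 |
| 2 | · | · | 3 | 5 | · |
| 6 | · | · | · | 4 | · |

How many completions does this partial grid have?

3

Row 1, column 3: eliminating its row and column leaves {1, 2}.
Row 1, column 5: eliminating its row and column leaves {1, 2}.
Row 2, column 2: eliminating its row and column leaves {1, 4}.
Row 2, column 3: eliminating its row and column leaves {1, 2, 6}.
Row 2, column 5: eliminating its row and column leaves {1, 2}.
Row 2, column 6: eliminating its row and column leaves {2, 4, 6}.
Row 3, column 5: eliminating its row and column leaves {3}.
Row 5, column 2: eliminating its row and column leaves {1, 4}.
Row 5, column 3: eliminating its row and column leaves {1, 6}.
Row 5, column 6: eliminating its row and column leaves {4, 6}.
Row 6, column 2: eliminating its row and column leaves {1, 5}.
Row 6, column 3: eliminating its row and column leaves {1, 2, 3}.
Row 6, column 4: eliminating its row and column leaves {1}.
Row 6, column 6: eliminating its row and column leaves {2}.
Enumerating the assignments across these blanks that avoid any row or column repeat gives 3 completions.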